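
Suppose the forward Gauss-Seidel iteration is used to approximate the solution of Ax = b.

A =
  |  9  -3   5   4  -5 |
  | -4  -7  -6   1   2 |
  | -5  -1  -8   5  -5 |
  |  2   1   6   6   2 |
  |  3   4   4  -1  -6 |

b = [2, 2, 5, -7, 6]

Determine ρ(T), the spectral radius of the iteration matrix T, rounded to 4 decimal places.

Let D = diag(9, -7, -8, 6, -6); L, U the strict triangles.
Gauss-Seidel: T = -(D+L)⁻¹U, row 0 first, T[0,2] = -(5)/(9) = -0.5556; later rows by forward substitution.
  T[0,:] = [+0.0000  +0.3333  -0.5556  -0.4444  +0.5556]
  T[1,:] = [+0.0000  -0.1905  -0.5397  +0.3968  -0.0317]
  T[2,:] = [+0.0000  -0.1845  +0.4147  +0.8532  -0.9683]
  T[3,:] = [+0.0000  +0.1052  -0.1396  -0.7712  +0.4550]
  T[4,:] = [+0.0000  -0.1009  -0.3379  +0.7396  -0.4647]
|λ(T)| sorted: 1.3558, 0.7023, 0.2076, 0.1506, 0.0000.
ρ = 1.3558; 1.3558 > 1, so it fails to converge.

1.3558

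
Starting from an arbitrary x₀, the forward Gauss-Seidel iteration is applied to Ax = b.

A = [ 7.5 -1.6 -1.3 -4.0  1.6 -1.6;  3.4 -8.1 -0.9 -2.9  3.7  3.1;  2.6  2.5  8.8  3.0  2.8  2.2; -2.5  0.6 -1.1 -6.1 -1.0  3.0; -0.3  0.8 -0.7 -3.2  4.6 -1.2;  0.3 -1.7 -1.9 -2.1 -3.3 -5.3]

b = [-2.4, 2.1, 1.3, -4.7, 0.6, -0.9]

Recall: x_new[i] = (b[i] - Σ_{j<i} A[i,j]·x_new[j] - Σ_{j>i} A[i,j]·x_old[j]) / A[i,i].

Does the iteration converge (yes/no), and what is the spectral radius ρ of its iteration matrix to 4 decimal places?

yes, ρ = 0.8718

Diagonal D = diag(7.5, -8.1, 8.8, -6.1, 4.6, -5.3); L, U strict lower/upper.
Gauss-Seidel: T = -(D+L)⁻¹U, row 0 first, T[0,2] = -(-1.3)/(7.5) = +0.1733; later rows by forward substitution.
  T[0,:] = [+0.0000  +0.2133  +0.1733  +0.5333  -0.2133  +0.2133]
  T[1,:] = [+0.0000  +0.0895  -0.0384  -0.1342  +0.3672  +0.4723]
  T[2,:] = [+0.0000  -0.0885  -0.0403  -0.4604  -0.3595  -0.4472]
  T[3,:] = [+0.0000  -0.0627  -0.0675  -0.1488  +0.0244  +0.5315]
  T[4,:] = [+0.0000  -0.0587  -0.0351  -0.1154  -0.1155  +0.4943]
  T[5,:] = [+0.0000  +0.0765  +0.0852  +0.3691  +0.0612  -0.4975]
moduli |λ_i(T)| = 0.8718, 0.1382, 0.1264, 0.0912, 0.0141, 0.0000.
spectral radius ρ = 0.8718; 0.8718 < 1 ⇒ converges.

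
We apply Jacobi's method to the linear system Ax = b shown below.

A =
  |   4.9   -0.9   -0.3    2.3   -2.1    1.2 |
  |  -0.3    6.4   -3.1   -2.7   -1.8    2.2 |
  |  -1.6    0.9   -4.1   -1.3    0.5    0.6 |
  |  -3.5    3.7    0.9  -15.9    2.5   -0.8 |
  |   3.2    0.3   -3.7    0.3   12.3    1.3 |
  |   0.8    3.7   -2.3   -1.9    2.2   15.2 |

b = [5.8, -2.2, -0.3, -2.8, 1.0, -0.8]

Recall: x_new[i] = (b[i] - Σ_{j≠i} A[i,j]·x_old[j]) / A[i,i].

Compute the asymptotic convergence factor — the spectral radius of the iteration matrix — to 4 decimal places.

Diagonal D = diag(4.9, 6.4, -4.1, -15.9, 12.3, 15.2); L, U strict lower/upper.
T_J = -D⁻¹(L+U): T[4,0] = -(3.2)/(12.3) = -0.2602; T[4,4] = 0.
  T[0,:] = [+0.0000 +0.1837 +0.0612 -0.4694 +0.4286 -0.2449]
  T[1,:] = [+0.0469 +0.0000 +0.4844 +0.4219 +0.2812 -0.3438]
  T[2,:] = [-0.3902 +0.2195 +0.0000 -0.3171 +0.1220 +0.1463]
  T[3,:] = [-0.2201 +0.2327 +0.0566 +0.0000 +0.1572 -0.0503]
  T[4,:] = [-0.2602 -0.0244 +0.3008 -0.0244 +0.0000 -0.1057]
  T[5,:] = [-0.0526 -0.2434 +0.1513 +0.1250 -0.1447 +0.0000]
|roots of det(T-λI)|: 0.7324, 0.3978, 0.3473, 0.3473, 0.1083, 0.1083.
ρ(T) = max|λ| = 0.7324; 0.7324 < 1, so it converges for any x₀.

0.7324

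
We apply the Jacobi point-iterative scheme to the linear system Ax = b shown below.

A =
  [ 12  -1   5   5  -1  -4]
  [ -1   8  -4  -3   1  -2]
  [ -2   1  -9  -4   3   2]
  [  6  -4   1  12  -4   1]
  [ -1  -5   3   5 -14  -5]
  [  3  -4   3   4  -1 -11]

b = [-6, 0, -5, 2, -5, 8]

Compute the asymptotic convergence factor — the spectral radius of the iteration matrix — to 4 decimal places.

Let D = diag(12, 8, -9, 12, -14, -11); L, U the strict triangles.
T_J = -D⁻¹(L+U): T[1,0] = -(-1)/(8) = +0.1250; T[1,1] = 0.
  T[0,:] = [+0.0000 +0.0833 -0.4167 -0.4167 +0.0833 +0.3333]
  T[1,:] = [+0.1250 +0.0000 +0.5000 +0.3750 -0.1250 +0.2500]
  T[2,:] = [-0.2222 +0.1111 +0.0000 -0.4444 +0.3333 +0.2222]
  T[3,:] = [-0.5000 +0.3333 -0.0833 +0.0000 +0.3333 -0.0833]
  T[4,:] = [-0.0714 -0.3571 +0.2143 +0.3571 +0.0000 -0.3571]
  T[5,:] = [+0.2727 -0.3636 +0.2727 +0.3636 -0.0909 +0.0000]
eigenvalue magnitudes: 1.1989, 0.4598, 0.4226, 0.4226, 0.3537, 0.0818.
ρ(T) = max|λ| = 1.1989; 1.1989 > 1: divergent.

1.1989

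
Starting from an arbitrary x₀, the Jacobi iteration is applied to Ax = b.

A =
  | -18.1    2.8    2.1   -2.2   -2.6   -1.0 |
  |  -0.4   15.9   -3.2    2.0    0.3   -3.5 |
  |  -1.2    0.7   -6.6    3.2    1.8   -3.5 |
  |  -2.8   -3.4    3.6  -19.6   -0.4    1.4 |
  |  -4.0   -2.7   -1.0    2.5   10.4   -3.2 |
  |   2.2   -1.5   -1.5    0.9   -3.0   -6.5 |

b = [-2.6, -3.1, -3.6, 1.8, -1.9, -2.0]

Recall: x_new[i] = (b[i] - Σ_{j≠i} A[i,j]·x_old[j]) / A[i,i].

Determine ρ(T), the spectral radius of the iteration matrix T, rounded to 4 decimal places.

0.5421

Let D = diag(-18.1, 15.9, -6.6, -19.6, 10.4, -6.5); L, U the strict triangles.
Jacobi: T = -D⁻¹(L+U), T[4,5] = -(-3.2)/(10.4) = +0.3077; T[4,4] = 0.
  T[0,:] = [+0.0000  +0.1547  +0.1160  -0.1215  -0.1436  -0.0552]
  T[1,:] = [+0.0252  +0.0000  +0.2013  -0.1258  -0.0189  +0.2201]
  T[2,:] = [-0.1818  +0.1061  +0.0000  +0.4848  +0.2727  -0.5303]
  T[3,:] = [-0.1429  -0.1735  +0.1837  +0.0000  -0.0204  +0.0714]
  T[4,:] = [+0.3846  +0.2596  +0.0962  -0.2404  +0.0000  +0.3077]
  T[5,:] = [+0.3385  -0.2308  -0.2308  +0.1385  -0.4615  +0.0000]
|roots of det(T-λI)|: 0.5421, 0.4377, 0.4377, 0.3750, 0.0925, 0.0925.
spectral radius ρ = 0.5421; 0.5421 < 1 ⇒ converges.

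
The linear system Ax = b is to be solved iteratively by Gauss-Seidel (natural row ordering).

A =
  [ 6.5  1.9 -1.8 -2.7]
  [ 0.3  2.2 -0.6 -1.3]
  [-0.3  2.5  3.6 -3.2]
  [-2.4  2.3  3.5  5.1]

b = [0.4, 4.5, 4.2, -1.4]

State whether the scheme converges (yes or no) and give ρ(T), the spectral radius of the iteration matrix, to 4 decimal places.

yes, ρ = 0.5502

Split A = D + L + U, D = diag(6.5, 2.2, 3.6, 5.1).
Gauss-Seidel: T = -(D+L)⁻¹U, row 0 first, T[0,2] = -(-1.8)/(6.5) = +0.2769; later rows by forward substitution.
  T[0,:] = [+0.0000  -0.2923  +0.2769  +0.4154]
  T[1,:] = [+0.0000  +0.0399  +0.2350  +0.5343]
  T[2,:] = [+0.0000  -0.0520  -0.1401  +0.5525]
  T[3,:] = [+0.0000  -0.1198  +0.1205  -0.4246]
eigenvalue magnitudes: 0.5502, 0.2462, 0.2462, 0.0000.
spectral radius ρ = 0.5502; 0.5502 < 1 ⇒ converges.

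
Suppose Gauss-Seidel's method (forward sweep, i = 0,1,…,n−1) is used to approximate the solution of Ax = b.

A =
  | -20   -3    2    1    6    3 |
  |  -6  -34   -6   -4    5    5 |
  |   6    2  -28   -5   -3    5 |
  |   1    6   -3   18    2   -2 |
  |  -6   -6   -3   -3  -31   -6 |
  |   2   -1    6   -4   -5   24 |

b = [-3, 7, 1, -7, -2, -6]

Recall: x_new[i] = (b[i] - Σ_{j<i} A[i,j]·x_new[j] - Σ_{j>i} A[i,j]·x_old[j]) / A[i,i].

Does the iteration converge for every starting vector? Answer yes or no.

yes

Let D = diag(-20, -34, -28, 18, -31, 24); L, U the strict triangles.
T_GS = -(D+L)⁻¹U: row 0 first, T[0,3] = -(1)/(-20) = +0.0500; later rows by forward substitution.
  T[0,:] = [+0.0000, -0.1500, +0.1000, +0.0500, +0.3000, +0.1500]
  T[1,:] = [+0.0000, +0.0265, -0.1941, -0.1265, +0.0941, +0.1206]
  T[2,:] = [+0.0000, -0.0303, +0.0076, -0.1769, -0.0361, +0.2193]
  T[3,:] = [+0.0000, -0.0055, +0.0604, +0.0099, -0.1652, +0.0991]
  T[4,:] = [+0.0000, +0.0274, +0.0116, +0.0310, -0.0568, -0.2767]
  T[5,:] = [+0.0000, +0.0259, -0.0058, +0.0429, -0.0514, -0.1034]
|λ(T)| sorted: 0.1738, 0.0971, 0.0953, 0.0726, 0.0726, 0.0000.
ρ(T) = max|λ| = 0.1738; 0.1738 < 1: convergent.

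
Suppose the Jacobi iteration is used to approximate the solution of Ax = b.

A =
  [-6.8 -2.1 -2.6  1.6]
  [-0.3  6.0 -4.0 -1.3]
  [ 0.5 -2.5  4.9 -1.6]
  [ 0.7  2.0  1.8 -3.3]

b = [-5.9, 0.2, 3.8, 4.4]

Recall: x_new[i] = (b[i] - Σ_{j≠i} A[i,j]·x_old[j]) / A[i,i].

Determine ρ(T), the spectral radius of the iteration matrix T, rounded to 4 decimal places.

0.9143

Write A = D+L+U with D = diag(-6.8, 6, 4.9, -3.3).
Jacobi: T = -D⁻¹(L+U), T[2,1] = -(-2.5)/(4.9) = +0.5102; T[2,2] = 0.
  T[0,:] = [+0.0000 -0.3088 -0.3824 +0.2353]
  T[1,:] = [+0.0500 +0.0000 +0.6667 +0.2167]
  T[2,:] = [-0.1020 +0.5102 +0.0000 +0.3265]
  T[3,:] = [+0.2121 +0.6061 +0.5455 +0.0000]
moduli |λ_i(T)| = 0.9143, 0.5521, 0.5521, 0.1761.
ρ(T) = max|λ| = 0.9143; 0.9143 < 1, so it converges for any x₀.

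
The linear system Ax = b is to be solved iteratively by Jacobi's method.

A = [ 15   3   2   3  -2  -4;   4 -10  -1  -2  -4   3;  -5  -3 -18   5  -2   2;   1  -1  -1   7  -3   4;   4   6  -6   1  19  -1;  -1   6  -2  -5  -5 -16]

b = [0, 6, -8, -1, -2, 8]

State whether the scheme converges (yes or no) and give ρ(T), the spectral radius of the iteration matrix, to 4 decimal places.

yes, ρ = 0.8283

Write A = D+L+U with D = diag(15, -10, -18, 7, 19, -16).
Jacobi: T = -D⁻¹(L+U), T[4,1] = -(6)/(19) = -0.3158; T[4,4] = 0.
  T[0,:] = [+0.0000  -0.2000  -0.1333  -0.2000  +0.1333  +0.2667]
  T[1,:] = [+0.4000  +0.0000  -0.1000  -0.2000  -0.4000  +0.3000]
  T[2,:] = [-0.2778  -0.1667  +0.0000  +0.2778  -0.1111  +0.1111]
  T[3,:] = [-0.1429  +0.1429  +0.1429  +0.0000  +0.4286  -0.5714]
  T[4,:] = [-0.2105  -0.3158  +0.3158  -0.0526  +0.0000  +0.0526]
  T[5,:] = [-0.0625  +0.3750  -0.1250  -0.3125  -0.3125  +0.0000]
moduli |λ_i(T)| = 0.8283, 0.4637, 0.4637, 0.4068, 0.4068, 0.0857.
spectral radius ρ = 0.8283; 0.8283 < 1 ⇒ converges.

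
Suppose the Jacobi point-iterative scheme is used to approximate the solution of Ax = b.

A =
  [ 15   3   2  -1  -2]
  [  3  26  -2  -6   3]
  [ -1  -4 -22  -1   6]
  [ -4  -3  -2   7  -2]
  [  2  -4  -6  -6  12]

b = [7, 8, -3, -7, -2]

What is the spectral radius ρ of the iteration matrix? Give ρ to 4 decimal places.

Split A = D + L + U, D = diag(15, 26, -22, 7, 12).
T_J = -D⁻¹(L+U): T[2,0] = -(-1)/(-22) = -0.0455; T[2,2] = 0.
  T[0,:] = [+0.0000 -0.2000 -0.1333 +0.0667 +0.1333]
  T[1,:] = [-0.1154 +0.0000 +0.0769 +0.2308 -0.1154]
  T[2,:] = [-0.0455 -0.1818 +0.0000 -0.0455 +0.2727]
  T[3,:] = [+0.5714 +0.4286 +0.2857 +0.0000 +0.2857]
  T[4,:] = [-0.1667 +0.3333 +0.5000 +0.5000 +0.0000]
eigenvalue magnitudes: 0.6199, 0.5197, 0.1736, 0.1483, 0.1483.
ρ(T) = max|λ| = 0.6199; 0.6199 < 1, so it converges for any x₀.

0.6199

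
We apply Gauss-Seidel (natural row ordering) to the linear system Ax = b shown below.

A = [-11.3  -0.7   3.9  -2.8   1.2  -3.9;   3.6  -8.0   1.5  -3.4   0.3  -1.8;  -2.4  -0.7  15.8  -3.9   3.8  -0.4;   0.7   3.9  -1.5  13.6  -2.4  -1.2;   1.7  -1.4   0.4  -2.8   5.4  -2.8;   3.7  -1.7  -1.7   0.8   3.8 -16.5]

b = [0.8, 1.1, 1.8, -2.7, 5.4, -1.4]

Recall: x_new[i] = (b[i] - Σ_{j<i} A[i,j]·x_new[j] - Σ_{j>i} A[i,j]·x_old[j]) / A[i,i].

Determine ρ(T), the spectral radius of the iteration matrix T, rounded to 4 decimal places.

A = D + L + U where D = diag(-11.3, -8, 15.8, 13.6, 5.4, -16.5).
Gauss-Seidel: T = -(D+L)⁻¹U, row 0 first, T[0,5] = -(-3.9)/(-11.3) = -0.3451; later rows by forward substitution.
  T[0,:] = [+0.0000, -0.0619, +0.3451, -0.2478, +0.1062, -0.3451]
  T[1,:] = [+0.0000, -0.0279, +0.3428, -0.5365, +0.0853, -0.3803]
  T[2,:] = [+0.0000, -0.0106, +0.0676, +0.1854, -0.2206, -0.0440]
  T[3,:] = [+0.0000, +0.0100, -0.1086, +0.1871, +0.1222, +0.2102]
  T[4,:] = [+0.0000, +0.0183, -0.0811, +0.0222, +0.0684, +0.6408]
  T[5,:] = [+0.0000, -0.0052, +0.0112, -0.0052, +0.0594, +0.1241]
|eigenvalues of T|: 0.2922, 0.2022, 0.2022, 0.1883, 0.0262, 0.0000.
ρ(T) = max|λ| = 0.2922; 0.2922 < 1, so it converges for any x₀.

0.2922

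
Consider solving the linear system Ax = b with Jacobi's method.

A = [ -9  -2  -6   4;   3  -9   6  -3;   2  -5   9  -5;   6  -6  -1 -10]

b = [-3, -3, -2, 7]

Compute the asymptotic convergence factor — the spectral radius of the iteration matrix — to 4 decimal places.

1.1543

Diagonal D = diag(-9, -9, 9, -10); L, U strict lower/upper.
Jacobi T = -D⁻¹(L+U): T[0,1] = -(-2)/(-9) = -0.2222; T[0,0] = 0.
  T[0,:] = [+0.0000, -0.2222, -0.6667, +0.4444]
  T[1,:] = [+0.3333, +0.0000, +0.6667, -0.3333]
  T[2,:] = [-0.2222, +0.5556, +0.0000, +0.5556]
  T[3,:] = [+0.6000, -0.6000, -0.1000, +0.0000]
|roots of det(T-λI)|: 1.1543, 0.6917, 0.6917, 0.0015.
ρ = 1.1543; 1.1543 > 1: divergent.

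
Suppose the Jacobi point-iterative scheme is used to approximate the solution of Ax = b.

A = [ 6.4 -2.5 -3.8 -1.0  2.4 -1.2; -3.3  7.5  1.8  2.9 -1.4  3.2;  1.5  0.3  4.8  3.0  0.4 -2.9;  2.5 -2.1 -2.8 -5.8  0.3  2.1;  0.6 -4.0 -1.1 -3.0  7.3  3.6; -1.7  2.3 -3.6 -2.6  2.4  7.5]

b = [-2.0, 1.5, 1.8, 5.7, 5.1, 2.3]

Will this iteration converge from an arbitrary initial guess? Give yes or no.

no

Diagonal D = diag(6.4, 7.5, 4.8, -5.8, 7.3, 7.5); L, U strict lower/upper.
Jacobi T = -D⁻¹(L+U): T[0,4] = -(2.4)/(6.4) = -0.3750; T[0,0] = 0.
  T[0,:] = [+0.0000, +0.3906, +0.5938, +0.1562, -0.3750, +0.1875]
  T[1,:] = [+0.4400, +0.0000, -0.2400, -0.3867, +0.1867, -0.4267]
  T[2,:] = [-0.3125, -0.0625, +0.0000, -0.6250, -0.0833, +0.6042]
  T[3,:] = [+0.4310, -0.3621, -0.4828, +0.0000, +0.0517, +0.3621]
  T[4,:] = [-0.0822, +0.5479, +0.1507, +0.4110, +0.0000, -0.4932]
  T[5,:] = [+0.2267, -0.3067, +0.4800, +0.3467, -0.3200, +0.0000]
|roots of det(T-λI)|: 1.1331, 0.8932, 0.6799, 0.5816, 0.5816, 0.0437.
spectral radius ρ = 1.1331; 1.1331 > 1: divergent.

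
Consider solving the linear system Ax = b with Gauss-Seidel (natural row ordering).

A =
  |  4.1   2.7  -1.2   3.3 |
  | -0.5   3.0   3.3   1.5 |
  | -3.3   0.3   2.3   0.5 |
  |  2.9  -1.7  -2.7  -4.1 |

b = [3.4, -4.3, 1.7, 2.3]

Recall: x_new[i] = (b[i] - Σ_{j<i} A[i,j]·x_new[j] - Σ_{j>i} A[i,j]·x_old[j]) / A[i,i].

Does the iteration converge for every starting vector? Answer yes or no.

A = D + L + U where D = diag(4.1, 3, 2.3, -4.1).
Gauss-Seidel: T = -(D+L)⁻¹U, row 0 first, T[0,3] = -(3.3)/(4.1) = -0.8049; later rows by forward substitution.
  T[0,:] = [+0.0000 -0.6585 +0.2927 -0.8049]
  T[1,:] = [+0.0000 -0.1098 -1.0512 -0.6341]
  T[2,:] = [+0.0000 -0.9305 +0.5571 -1.2895]
  T[3,:] = [+0.0000 +0.1925 +0.2761 +0.5428]
|eigenvalues of T|: 1.1800, 0.4165, 0.2266, 0.0000.
spectral radius ρ = 1.1800; 1.1800 > 1: divergent.

no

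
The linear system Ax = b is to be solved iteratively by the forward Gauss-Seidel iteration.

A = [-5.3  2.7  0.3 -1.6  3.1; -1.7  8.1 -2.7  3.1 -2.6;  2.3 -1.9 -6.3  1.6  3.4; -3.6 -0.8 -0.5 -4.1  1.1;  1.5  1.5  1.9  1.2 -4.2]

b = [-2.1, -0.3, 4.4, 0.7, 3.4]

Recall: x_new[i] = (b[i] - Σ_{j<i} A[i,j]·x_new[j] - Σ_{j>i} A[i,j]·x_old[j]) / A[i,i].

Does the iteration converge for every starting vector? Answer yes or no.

yes

Let D = diag(-5.3, 8.1, -6.3, -4.1, -4.2); L, U the strict triangles.
GS T = -(D+L)⁻¹U: row 0 first, T[0,1] = -(2.7)/(-5.3) = +0.5094; later rows by forward substitution.
  T[0,:] = [+0.0000 +0.5094 +0.0566 -0.3019 +0.5849]
  T[1,:] = [+0.0000 +0.1069 +0.3452 -0.4461 +0.4437]
  T[2,:] = [+0.0000 +0.1537 -0.0834 +0.2783 +0.6194]
  T[3,:] = [+0.0000 -0.4869 -0.1069 +0.3182 -0.4074]
  T[4,:] = [+0.0000 +0.1506 +0.0752 -0.0503 +0.5312]
|roots of det(T-λI)|: 0.9348, 0.4158, 0.3207, 0.0332, 0.0000.
ρ = 0.9348; 0.9348 < 1 ⇒ converges.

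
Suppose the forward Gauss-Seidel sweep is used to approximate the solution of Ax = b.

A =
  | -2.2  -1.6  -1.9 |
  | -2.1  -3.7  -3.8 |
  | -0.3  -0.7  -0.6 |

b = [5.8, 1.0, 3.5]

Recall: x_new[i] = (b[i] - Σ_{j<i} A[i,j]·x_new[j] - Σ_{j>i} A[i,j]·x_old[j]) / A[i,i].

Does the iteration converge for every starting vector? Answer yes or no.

no

Write A = D+L+U with D = diag(-2.2, -3.7, -0.6).
GS T = -(D+L)⁻¹U: row 0 first, T[0,2] = -(-1.9)/(-2.2) = -0.8636; later rows by forward substitution.
  T[0,:] = [+0.0000 -0.7273 -0.8636]
  T[1,:] = [+0.0000 +0.4128 -0.5369]
  T[2,:] = [+0.0000 -0.1179 +1.0581]
|eigenvalues of T|: 1.1447, 0.3263, 0.0000.
ρ = 1.1447; 1.1447 > 1: divergent.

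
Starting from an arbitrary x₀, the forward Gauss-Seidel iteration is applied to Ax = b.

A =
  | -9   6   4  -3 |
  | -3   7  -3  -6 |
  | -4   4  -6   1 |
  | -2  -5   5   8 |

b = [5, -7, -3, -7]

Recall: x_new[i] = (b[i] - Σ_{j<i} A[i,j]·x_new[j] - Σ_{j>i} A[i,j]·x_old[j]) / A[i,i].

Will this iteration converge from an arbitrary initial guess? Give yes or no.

Diagonal D = diag(-9, 7, -6, 8); L, U strict lower/upper.
T_GS = -(D+L)⁻¹U: row 0 first, T[0,3] = -(-3)/(-9) = -0.3333; later rows by forward substitution.
  T[0,:] = [+0.0000  +0.6667  +0.4444  -0.3333]
  T[1,:] = [+0.0000  +0.2857  +0.6190  +0.7143]
  T[2,:] = [+0.0000  -0.2540  +0.1164  +0.8651]
  T[3,:] = [+0.0000  +0.5040  +0.4253  -0.1776]
|eigenvalues of T|: 0.9088, 0.6646, 0.0197, 0.0000.
spectral radius ρ = 0.9088; 0.9088 < 1: convergent.

yes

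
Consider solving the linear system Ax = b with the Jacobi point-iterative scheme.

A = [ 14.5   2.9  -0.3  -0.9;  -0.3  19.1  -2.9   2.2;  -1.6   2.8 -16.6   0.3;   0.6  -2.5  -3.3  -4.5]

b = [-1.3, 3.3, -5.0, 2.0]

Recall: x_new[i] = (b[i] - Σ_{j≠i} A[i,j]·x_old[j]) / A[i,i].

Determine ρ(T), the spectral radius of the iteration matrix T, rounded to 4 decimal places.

0.3870

Split A = D + L + U, D = diag(14.5, 19.1, -16.6, -4.5).
Jacobi: T = -D⁻¹(L+U), T[0,3] = -(-0.9)/(14.5) = +0.0621; T[0,0] = 0.
  T[0,:] = [+0.0000 -0.2000 +0.0207 +0.0621]
  T[1,:] = [+0.0157 +0.0000 +0.1518 -0.1152]
  T[2,:] = [-0.0964 +0.1687 +0.0000 +0.0181]
  T[3,:] = [+0.1333 -0.5556 -0.7333 +0.0000]
|eigenvalues of T|: 0.3870, 0.1966, 0.1966, 0.1174.
spectral radius ρ = 0.3870; 0.3870 < 1, so it converges for any x₀.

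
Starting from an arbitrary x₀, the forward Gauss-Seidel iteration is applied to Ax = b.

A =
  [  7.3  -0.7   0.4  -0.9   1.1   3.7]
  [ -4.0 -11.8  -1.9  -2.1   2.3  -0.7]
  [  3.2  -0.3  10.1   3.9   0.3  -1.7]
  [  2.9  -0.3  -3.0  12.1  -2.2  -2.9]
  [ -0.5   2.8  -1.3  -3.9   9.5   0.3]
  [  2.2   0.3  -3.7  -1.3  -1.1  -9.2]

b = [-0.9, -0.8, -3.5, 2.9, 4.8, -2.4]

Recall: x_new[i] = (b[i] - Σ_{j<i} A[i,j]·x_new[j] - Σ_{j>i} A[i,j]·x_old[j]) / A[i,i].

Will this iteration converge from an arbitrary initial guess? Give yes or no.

A = D + L + U where D = diag(7.3, -11.8, 10.1, 12.1, 9.5, -9.2).
GS T = -(D+L)⁻¹U: row 0 first, T[0,1] = -(-0.7)/(7.3) = +0.0959; later rows by forward substitution.
  T[0,:] = [+0.0000 +0.0959 -0.0548 +0.1233 -0.1507 -0.5068]
  T[1,:] = [+0.0000 -0.0325 -0.1424 -0.2198 +0.2460 +0.1125]
  T[2,:] = [+0.0000 -0.0313 +0.0131 -0.4317 +0.0253 +0.3322]
  T[3,:] = [+0.0000 -0.0316 +0.0129 -0.1420 +0.2303 +0.4463]
  T[4,:] = [+0.0000 -0.0026 +0.0462 -0.0461 +0.0176 +0.1373]
  T[5,:] = [+0.0000 +0.0392 -0.0304 +0.2215 -0.0729 -0.3306]
eigenvalue magnitudes: 0.5377, 0.0685, 0.0685, 0.0611, 0.0532, 0.0000.
ρ = 0.5377; 0.5377 < 1, so it converges for any x₀.

yes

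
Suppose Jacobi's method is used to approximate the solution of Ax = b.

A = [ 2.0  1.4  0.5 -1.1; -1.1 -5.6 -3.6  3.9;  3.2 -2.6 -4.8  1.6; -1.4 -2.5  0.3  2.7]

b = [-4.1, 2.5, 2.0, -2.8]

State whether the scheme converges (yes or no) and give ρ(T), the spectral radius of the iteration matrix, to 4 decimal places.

Let D = diag(2, -5.6, -4.8, 2.7); L, U the strict triangles.
Jacobi T = -D⁻¹(L+U): T[1,2] = -(-3.6)/(-5.6) = -0.6429; T[1,1] = 0.
  T[0,:] = [+0.0000, -0.7000, -0.2500, +0.5500]
  T[1,:] = [-0.1964, +0.0000, -0.6429, +0.6964]
  T[2,:] = [+0.6667, -0.5417, +0.0000, +0.3333]
  T[3,:] = [+0.5185, +0.9259, -0.1111, +0.0000]
|eigenvalues of T|: 1.2059, 0.9040, 0.3824, 0.0805.
spectral radius ρ = 1.2059; 1.2059 > 1, so it fails to converge.

no, ρ = 1.2059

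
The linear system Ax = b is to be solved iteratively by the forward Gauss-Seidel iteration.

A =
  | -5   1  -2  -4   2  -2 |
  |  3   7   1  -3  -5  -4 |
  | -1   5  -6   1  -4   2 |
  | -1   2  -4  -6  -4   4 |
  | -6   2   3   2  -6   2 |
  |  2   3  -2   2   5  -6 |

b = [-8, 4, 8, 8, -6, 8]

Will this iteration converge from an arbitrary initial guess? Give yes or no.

Split A = D + L + U, D = diag(-5, 7, -6, -6, -6, -6).
GS T = -(D+L)⁻¹U: row 0 first, T[0,4] = -(2)/(-5) = +0.4000; later rows by forward substitution.
  T[0,:] = [+0.0000 +0.2000 -0.4000 -0.8000 +0.4000 -0.4000]
  T[1,:] = [+0.0000 -0.0857 +0.0286 +0.7714 +0.5429 +0.7429]
  T[2,:] = [+0.0000 -0.1048 +0.0905 +0.9429 -0.2810 +1.0190]
  T[3,:] = [+0.0000 +0.0079 +0.0159 -0.2381 -0.3651 +0.3016]
  T[4,:] = [+0.0000 -0.2783 +0.4601 +1.4492 -0.4812 +1.5910]
  T[5,:] = [+0.0000 -0.1705 +0.2395 +0.9331 -0.0243 +1.3248]
|λ(T)| sorted: 1.2739, 0.5858, 0.5858, 0.1840, 0.0044, 0.0000.
spectral radius ρ = 1.2739; 1.2739 > 1 ⇒ diverges.

no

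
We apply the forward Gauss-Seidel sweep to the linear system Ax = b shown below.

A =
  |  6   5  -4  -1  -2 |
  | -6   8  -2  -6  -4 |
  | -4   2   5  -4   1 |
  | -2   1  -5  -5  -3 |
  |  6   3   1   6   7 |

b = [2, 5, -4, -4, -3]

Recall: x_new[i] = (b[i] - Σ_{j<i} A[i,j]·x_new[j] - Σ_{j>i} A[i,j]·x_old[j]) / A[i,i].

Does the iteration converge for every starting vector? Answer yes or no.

Write A = D+L+U with D = diag(6, 8, 5, -5, 7).
GS T = -(D+L)⁻¹U: row 0 first, T[0,2] = -(-4)/(6) = +0.6667; later rows by forward substitution.
  T[0,:] = [+0.0000  -0.8333  +0.6667  +0.1667  +0.3333]
  T[1,:] = [+0.0000  -0.6250  +0.7500  +0.8750  +0.7500]
  T[2,:] = [+0.0000  -0.4167  +0.2333  +0.5833  -0.2333]
  T[3,:] = [+0.0000  +0.6250  -0.3500  -0.4750  -0.3500]
  T[4,:] = [+0.0000  +0.5060  -0.6262  -0.1940  -0.2738]
eigenvalue magnitudes: 1.1443, 0.6714, 0.3868, 0.2884, 0.0000.
spectral radius ρ = 1.1443; 1.1443 > 1, so it fails to converge.

no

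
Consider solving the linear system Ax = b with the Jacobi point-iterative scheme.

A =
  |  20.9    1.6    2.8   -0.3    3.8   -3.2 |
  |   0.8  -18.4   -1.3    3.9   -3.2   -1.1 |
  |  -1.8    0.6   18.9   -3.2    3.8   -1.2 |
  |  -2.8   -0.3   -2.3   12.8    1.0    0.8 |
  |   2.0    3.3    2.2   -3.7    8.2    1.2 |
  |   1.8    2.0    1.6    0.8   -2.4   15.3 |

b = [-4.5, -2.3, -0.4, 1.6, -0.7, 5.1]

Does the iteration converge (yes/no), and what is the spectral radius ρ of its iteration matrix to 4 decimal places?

Write A = D+L+U with D = diag(20.9, -18.4, 18.9, 12.8, 8.2, 15.3).
Jacobi: T = -D⁻¹(L+U), T[1,4] = -(-3.2)/(-18.4) = -0.1739; T[1,1] = 0.
  T[0,:] = [+0.0000 -0.0766 -0.1340 +0.0144 -0.1818 +0.1531]
  T[1,:] = [+0.0435 +0.0000 -0.0707 +0.2120 -0.1739 -0.0598]
  T[2,:] = [+0.0952 -0.0317 +0.0000 +0.1693 -0.2011 +0.0635]
  T[3,:] = [+0.2188 +0.0234 +0.1797 +0.0000 -0.0781 -0.0625]
  T[4,:] = [-0.2439 -0.4024 -0.2683 +0.4512 +0.0000 -0.1463]
  T[5,:] = [-0.1176 -0.1307 -0.1046 -0.0523 +0.1569 +0.0000]
eigenvalue magnitudes: 0.5165, 0.3194, 0.3194, 0.1527, 0.0558, 0.0558.
spectral radius ρ = 0.5165; 0.5165 < 1 ⇒ converges.

yes, ρ = 0.5165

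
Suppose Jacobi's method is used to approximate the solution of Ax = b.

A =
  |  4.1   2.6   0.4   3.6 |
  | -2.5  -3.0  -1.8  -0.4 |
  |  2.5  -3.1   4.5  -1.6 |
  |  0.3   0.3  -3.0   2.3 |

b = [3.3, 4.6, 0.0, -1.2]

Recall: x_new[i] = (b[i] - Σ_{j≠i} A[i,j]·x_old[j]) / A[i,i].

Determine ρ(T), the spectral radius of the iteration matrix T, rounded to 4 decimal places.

Split A = D + L + U, D = diag(4.1, -3, 4.5, 2.3).
Jacobi T = -D⁻¹(L+U): T[3,0] = -(0.3)/(2.3) = -0.1304; T[3,3] = 0.
  T[0,:] = [+0.0000, -0.6341, -0.0976, -0.8780]
  T[1,:] = [-0.8333, +0.0000, -0.6000, -0.1333]
  T[2,:] = [-0.5556, +0.6889, +0.0000, +0.3556]
  T[3,:] = [-0.1304, -0.1304, +1.3043, +0.0000]
|eigenvalues of T|: 1.1514, 0.9571, 0.6122, 0.6122.
ρ = 1.1514; 1.1514 > 1: divergent.

1.1514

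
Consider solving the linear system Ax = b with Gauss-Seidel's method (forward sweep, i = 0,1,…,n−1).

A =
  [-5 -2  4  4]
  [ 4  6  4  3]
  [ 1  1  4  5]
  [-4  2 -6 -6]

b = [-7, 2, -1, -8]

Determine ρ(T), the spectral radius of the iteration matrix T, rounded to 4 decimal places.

1.3395

A = D + L + U where D = diag(-5, 6, 4, -6).
GS T = -(D+L)⁻¹U: row 0 first, T[0,2] = -(4)/(-5) = +0.8000; later rows by forward substitution.
  T[0,:] = [+0.0000 -0.4000 +0.8000 +0.8000]
  T[1,:] = [+0.0000 +0.2667 -1.2000 -1.0333]
  T[2,:] = [+0.0000 +0.0333 +0.1000 -1.1917]
  T[3,:] = [+0.0000 +0.3222 -1.0333 +0.3139]
|roots of det(T-λI)|: 1.3395, 0.4073, 0.4073, 0.0000.
ρ(T) = max|λ| = 1.3395; 1.3395 > 1: divergent.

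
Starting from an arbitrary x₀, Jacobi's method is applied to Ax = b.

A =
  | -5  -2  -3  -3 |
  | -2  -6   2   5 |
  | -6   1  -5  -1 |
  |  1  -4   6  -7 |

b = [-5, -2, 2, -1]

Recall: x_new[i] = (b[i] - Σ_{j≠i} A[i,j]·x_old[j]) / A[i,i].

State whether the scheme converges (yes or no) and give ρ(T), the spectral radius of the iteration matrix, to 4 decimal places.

no, ρ = 1.1708

Diagonal D = diag(-5, -6, -5, -7); L, U strict lower/upper.
T_J = -D⁻¹(L+U): T[2,0] = -(-6)/(-5) = -1.2000; T[2,2] = 0.
  T[0,:] = [+0.0000  -0.4000  -0.6000  -0.6000]
  T[1,:] = [-0.3333  +0.0000  +0.3333  +0.8333]
  T[2,:] = [-1.2000  +0.2000  +0.0000  -0.2000]
  T[3,:] = [+0.1429  -0.5714  +0.8571  +0.0000]
eigenvalue magnitudes: 1.1708, 0.9184, 0.9184, 0.6317.
ρ = 1.1708; 1.1708 > 1 ⇒ diverges.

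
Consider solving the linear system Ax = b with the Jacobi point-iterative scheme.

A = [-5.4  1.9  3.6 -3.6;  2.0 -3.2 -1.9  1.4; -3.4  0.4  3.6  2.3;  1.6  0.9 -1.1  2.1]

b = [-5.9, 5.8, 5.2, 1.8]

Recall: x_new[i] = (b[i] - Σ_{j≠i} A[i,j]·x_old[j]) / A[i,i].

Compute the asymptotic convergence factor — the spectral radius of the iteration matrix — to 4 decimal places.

1.1528

Diagonal D = diag(-5.4, -3.2, 3.6, 2.1); L, U strict lower/upper.
T_J = -D⁻¹(L+U): T[3,1] = -(0.9)/(2.1) = -0.4286; T[3,3] = 0.
  T[0,:] = [+0.0000, +0.3519, +0.6667, -0.6667]
  T[1,:] = [+0.6250, +0.0000, -0.5938, +0.4375]
  T[2,:] = [+0.9444, -0.1111, +0.0000, -0.6389]
  T[3,:] = [-0.7619, -0.4286, +0.5238, +0.0000]
|roots of det(T-λI)|: 1.1528, 0.8021, 0.3827, 0.3827.
spectral radius ρ = 1.1528; 1.1528 > 1: divergent.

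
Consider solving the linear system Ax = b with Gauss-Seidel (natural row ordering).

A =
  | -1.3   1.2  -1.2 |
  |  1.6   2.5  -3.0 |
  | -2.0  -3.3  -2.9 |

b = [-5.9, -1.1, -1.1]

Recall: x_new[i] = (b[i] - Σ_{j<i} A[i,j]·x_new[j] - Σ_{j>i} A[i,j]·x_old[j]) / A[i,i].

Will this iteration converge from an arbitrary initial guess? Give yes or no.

Split A = D + L + U, D = diag(-1.3, 2.5, -2.9).
Gauss-Seidel: T = -(D+L)⁻¹U, row 0 first, T[0,1] = -(1.2)/(-1.3) = +0.9231; later rows by forward substitution.
  T[0,:] = [+0.0000, +0.9231, -0.9231]
  T[1,:] = [+0.0000, -0.5908, +1.7908]
  T[2,:] = [+0.0000, +0.0356, -1.4012]
|eigenvalues of T|: 1.4735, 0.5184, 0.0000.
ρ = 1.4735; 1.4735 > 1 ⇒ diverges.

no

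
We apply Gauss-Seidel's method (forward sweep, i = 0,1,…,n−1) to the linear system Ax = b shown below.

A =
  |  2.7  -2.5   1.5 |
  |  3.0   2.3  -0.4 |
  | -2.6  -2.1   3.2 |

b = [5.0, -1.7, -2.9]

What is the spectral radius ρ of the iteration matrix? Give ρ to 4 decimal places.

Let D = diag(2.7, 2.3, 3.2); L, U the strict triangles.
Gauss-Seidel: T = -(D+L)⁻¹U, row 0 first, T[0,1] = -(-2.5)/(2.7) = +0.9259; later rows by forward substitution.
  T[0,:] = [+0.0000  +0.9259  -0.5556]
  T[1,:] = [+0.0000  -1.2077  +0.8986]
  T[2,:] = [+0.0000  -0.0403  +0.1383]
|λ(T)| sorted: 1.1803, 0.1109, 0.0000.
ρ = 1.1803; 1.1803 > 1 ⇒ diverges.

1.1803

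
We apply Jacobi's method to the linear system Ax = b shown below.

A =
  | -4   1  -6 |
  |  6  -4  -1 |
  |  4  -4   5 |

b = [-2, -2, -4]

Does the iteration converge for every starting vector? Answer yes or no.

Let D = diag(-4, -4, 5); L, U the strict triangles.
Jacobi: T = -D⁻¹(L+U), T[1,0] = -(6)/(-4) = +1.5000; T[1,1] = 0.
  T[0,:] = [+0.0000 +0.2500 -1.5000]
  T[1,:] = [+1.5000 +0.0000 -0.2500]
  T[2,:] = [-0.8000 +0.8000 +0.0000]
moduli |λ_i(T)| = 1.5764, 1.0536, 1.0536.
ρ(T) = max|λ| = 1.5764; 1.5764 > 1: divergent.

no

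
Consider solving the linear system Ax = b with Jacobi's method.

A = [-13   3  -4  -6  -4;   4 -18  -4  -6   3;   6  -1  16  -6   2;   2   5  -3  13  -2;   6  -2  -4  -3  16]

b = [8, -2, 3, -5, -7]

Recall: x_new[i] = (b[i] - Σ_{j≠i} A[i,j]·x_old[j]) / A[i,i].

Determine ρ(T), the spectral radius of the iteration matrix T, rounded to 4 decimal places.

0.8591

Split A = D + L + U, D = diag(-13, -18, 16, 13, 16).
Jacobi: T = -D⁻¹(L+U), T[0,4] = -(-4)/(-13) = -0.3077; T[0,0] = 0.
  T[0,:] = [+0.0000 +0.2308 -0.3077 -0.4615 -0.3077]
  T[1,:] = [+0.2222 +0.0000 -0.2222 -0.3333 +0.1667]
  T[2,:] = [-0.3750 +0.0625 +0.0000 +0.3750 -0.1250]
  T[3,:] = [-0.1538 -0.3846 +0.2308 +0.0000 +0.1538]
  T[4,:] = [-0.3750 +0.1250 +0.2500 +0.1875 +0.0000]
|roots of det(T-λI)|: 0.8591, 0.4182, 0.4182, 0.2548, 0.2022.
ρ(T) = max|λ| = 0.8591; 0.8591 < 1: convergent.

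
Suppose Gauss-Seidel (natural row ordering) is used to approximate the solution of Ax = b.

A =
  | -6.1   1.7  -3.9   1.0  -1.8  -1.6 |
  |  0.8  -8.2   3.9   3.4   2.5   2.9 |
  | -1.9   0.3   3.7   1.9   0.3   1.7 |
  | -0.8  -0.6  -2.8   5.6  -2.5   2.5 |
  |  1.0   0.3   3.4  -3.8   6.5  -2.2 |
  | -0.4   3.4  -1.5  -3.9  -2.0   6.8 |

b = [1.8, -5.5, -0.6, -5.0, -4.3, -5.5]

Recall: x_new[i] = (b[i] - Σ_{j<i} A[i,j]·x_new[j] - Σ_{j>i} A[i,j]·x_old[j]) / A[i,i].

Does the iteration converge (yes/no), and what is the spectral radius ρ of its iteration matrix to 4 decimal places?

Let D = diag(-6.1, -8.2, 3.7, 5.6, 6.5, 6.8); L, U the strict triangles.
T_GS = -(D+L)⁻¹U: row 0 first, T[0,3] = -(1)/(-6.1) = +0.1639; later rows by forward substitution.
  T[0,:] = [+0.0000  +0.2787  -0.6393  +0.1639  -0.2951  -0.2623]
  T[1,:] = [+0.0000  +0.0272  +0.4132  +0.4306  +0.2761  +0.3281]
  T[2,:] = [+0.0000  +0.1409  -0.3618  -0.4642  -0.2550  -0.6208]
  T[3,:] = [+0.0000  +0.1132  -0.2280  -0.1626  +0.3064  -0.7591]
  T[4,:] = [+0.0000  -0.0517  +0.1353  +0.1027  +0.3451  +0.2446]
  T[5,:] = [+0.0000  +0.0836  -0.4150  -0.3711  +0.0656  -0.6798]
|roots of det(T-λI)|: 1.4702, 0.2857, 0.2202, 0.0809, 0.0809, 0.0000.
spectral radius ρ = 1.4702; 1.4702 > 1: divergent.

no, ρ = 1.4702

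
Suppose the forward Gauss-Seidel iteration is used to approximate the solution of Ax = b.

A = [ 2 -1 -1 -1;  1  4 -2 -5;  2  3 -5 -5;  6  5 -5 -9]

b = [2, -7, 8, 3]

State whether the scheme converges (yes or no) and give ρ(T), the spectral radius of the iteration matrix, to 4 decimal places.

no, ρ = 1.1858

Diagonal D = diag(2, 4, -5, -9); L, U strict lower/upper.
Gauss-Seidel: T = -(D+L)⁻¹U, row 0 first, T[0,2] = -(-1)/(2) = +0.5000; later rows by forward substitution.
  T[0,:] = [+0.0000, +0.5000, +0.5000, +0.5000]
  T[1,:] = [+0.0000, -0.1250, +0.3750, +1.1250]
  T[2,:] = [+0.0000, +0.1250, +0.4250, -0.1250]
  T[3,:] = [+0.0000, +0.1944, +0.3056, +1.0278]
moduli |λ_i(T)| = 1.1858, 0.4525, 0.3106, 0.0000.
ρ(T) = max|λ| = 1.1858; 1.1858 > 1 ⇒ diverges.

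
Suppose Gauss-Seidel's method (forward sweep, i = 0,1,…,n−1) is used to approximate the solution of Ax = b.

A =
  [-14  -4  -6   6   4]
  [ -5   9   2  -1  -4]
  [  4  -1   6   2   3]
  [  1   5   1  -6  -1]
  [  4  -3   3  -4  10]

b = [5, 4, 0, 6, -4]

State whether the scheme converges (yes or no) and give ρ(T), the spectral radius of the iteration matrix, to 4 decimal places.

Split A = D + L + U, D = diag(-14, 9, 6, -6, 10).
GS T = -(D+L)⁻¹U: row 0 first, T[0,3] = -(6)/(-14) = +0.4286; later rows by forward substitution.
  T[0,:] = [+0.0000  -0.2857  -0.4286  +0.4286  +0.2857]
  T[1,:] = [+0.0000  -0.1587  -0.4603  +0.3492  +0.6032]
  T[2,:] = [+0.0000  +0.1640  +0.2090  -0.5608  -0.5899]
  T[3,:] = [+0.0000  -0.1526  -0.4202  +0.2690  +0.2853]
  T[4,:] = [+0.0000  -0.0436  -0.1974  +0.2092  +0.3578]
eigenvalue magnitudes: 0.8350, 0.2516, 0.1412, 0.0476, 0.0000.
ρ(T) = max|λ| = 0.8350; 0.8350 < 1 ⇒ converges.

yes, ρ = 0.8350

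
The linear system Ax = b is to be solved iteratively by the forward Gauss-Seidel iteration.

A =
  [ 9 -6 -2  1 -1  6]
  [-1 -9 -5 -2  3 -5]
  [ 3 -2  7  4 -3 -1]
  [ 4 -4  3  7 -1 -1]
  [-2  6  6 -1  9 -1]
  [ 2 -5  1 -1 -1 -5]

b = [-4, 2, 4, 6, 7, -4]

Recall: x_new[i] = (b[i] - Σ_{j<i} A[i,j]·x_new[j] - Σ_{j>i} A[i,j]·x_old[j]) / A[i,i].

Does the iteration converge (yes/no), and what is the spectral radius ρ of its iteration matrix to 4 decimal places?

no, ρ = 1.3644

Diagonal D = diag(9, -9, 7, 7, 9, -5); L, U strict lower/upper.
Gauss-Seidel: T = -(D+L)⁻¹U, row 0 first, T[0,5] = -(6)/(9) = -0.6667; later rows by forward substitution.
  T[0,:] = [+0.0000 +0.6667 +0.2222 -0.1111 +0.1111 -0.6667]
  T[1,:] = [+0.0000 -0.0741 -0.5802 -0.2099 +0.3210 -0.4815]
  T[2,:] = [+0.0000 -0.3069 -0.2610 -0.5838 +0.4727 +0.2910]
  T[3,:] = [+0.0000 -0.2918 -0.3467 +0.1938 +0.0602 +0.1240]
  T[4,:] = [+0.0000 +0.3697 +0.5717 +0.5259 -0.4977 +0.1037]
  T[5,:] = [+0.0000 +0.2638 +0.5719 -0.0953 -0.0945 +0.2275]
eigenvalue magnitudes: 1.3644, 0.5179, 0.5179, 0.0825, 0.0445, 0.0000.
spectral radius ρ = 1.3644; 1.3644 > 1: divergent.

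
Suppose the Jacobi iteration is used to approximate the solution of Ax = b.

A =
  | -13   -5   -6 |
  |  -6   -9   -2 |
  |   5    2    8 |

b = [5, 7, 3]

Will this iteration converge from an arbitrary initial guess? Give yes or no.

Diagonal D = diag(-13, -9, 8); L, U strict lower/upper.
Jacobi T = -D⁻¹(L+U): T[1,0] = -(-6)/(-9) = -0.6667; T[1,1] = 0.
  T[0,:] = [+0.0000 -0.3846 -0.4615]
  T[1,:] = [-0.6667 +0.0000 -0.2222]
  T[2,:] = [-0.6250 -0.2500 +0.0000]
eigenvalue magnitudes: 0.8665, 0.6264, 0.2401.
ρ = 0.8665; 0.8665 < 1, so it converges for any x₀.

yes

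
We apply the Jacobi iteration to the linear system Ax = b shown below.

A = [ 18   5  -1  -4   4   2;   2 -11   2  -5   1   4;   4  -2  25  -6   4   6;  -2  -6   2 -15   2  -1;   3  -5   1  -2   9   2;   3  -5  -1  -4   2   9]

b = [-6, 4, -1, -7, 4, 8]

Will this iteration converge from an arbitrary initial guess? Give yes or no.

yes

Write A = D+L+U with D = diag(18, -11, 25, -15, 9, 9).
Jacobi T = -D⁻¹(L+U): T[5,1] = -(-5)/(9) = +0.5556; T[5,5] = 0.
  T[0,:] = [+0.0000, -0.2778, +0.0556, +0.2222, -0.2222, -0.1111]
  T[1,:] = [+0.1818, +0.0000, +0.1818, -0.4545, +0.0909, +0.3636]
  T[2,:] = [-0.1600, +0.0800, +0.0000, +0.2400, -0.1600, -0.2400]
  T[3,:] = [-0.1333, -0.4000, +0.1333, +0.0000, +0.1333, -0.0667]
  T[4,:] = [-0.3333, +0.5556, -0.1111, +0.2222, +0.0000, -0.2222]
  T[5,:] = [-0.3333, +0.5556, +0.1111, +0.4444, -0.2222, +0.0000]
|λ(T)| sorted: 0.9452, 0.3401, 0.3401, 0.2201, 0.2201, 0.0446.
ρ = 0.9452; 0.9452 < 1: convergent.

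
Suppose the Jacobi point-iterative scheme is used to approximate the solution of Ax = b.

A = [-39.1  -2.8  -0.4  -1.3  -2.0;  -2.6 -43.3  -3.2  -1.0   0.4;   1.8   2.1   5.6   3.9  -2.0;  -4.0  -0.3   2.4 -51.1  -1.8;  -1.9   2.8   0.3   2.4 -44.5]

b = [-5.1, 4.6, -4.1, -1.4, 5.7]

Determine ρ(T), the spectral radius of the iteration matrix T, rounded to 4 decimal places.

Diagonal D = diag(-39.1, -43.3, 5.6, -51.1, -44.5); L, U strict lower/upper.
Jacobi T = -D⁻¹(L+U): T[1,2] = -(-3.2)/(-43.3) = -0.0739; T[1,1] = 0.
  T[0,:] = [+0.0000  -0.0716  -0.0102  -0.0332  -0.0512]
  T[1,:] = [-0.0600  +0.0000  -0.0739  -0.0231  +0.0092]
  T[2,:] = [-0.3214  -0.3750  +0.0000  -0.6964  +0.3571]
  T[3,:] = [-0.0783  -0.0059  +0.0470  +0.0000  -0.0352]
  T[4,:] = [-0.0427  +0.0629  +0.0067  +0.0539  +0.0000]
|eigenvalues of T|: 0.1636, 0.1028, 0.1028, 0.0786, 0.0127.
ρ = 0.1636; 0.1636 < 1, so it converges for any x₀.

0.1636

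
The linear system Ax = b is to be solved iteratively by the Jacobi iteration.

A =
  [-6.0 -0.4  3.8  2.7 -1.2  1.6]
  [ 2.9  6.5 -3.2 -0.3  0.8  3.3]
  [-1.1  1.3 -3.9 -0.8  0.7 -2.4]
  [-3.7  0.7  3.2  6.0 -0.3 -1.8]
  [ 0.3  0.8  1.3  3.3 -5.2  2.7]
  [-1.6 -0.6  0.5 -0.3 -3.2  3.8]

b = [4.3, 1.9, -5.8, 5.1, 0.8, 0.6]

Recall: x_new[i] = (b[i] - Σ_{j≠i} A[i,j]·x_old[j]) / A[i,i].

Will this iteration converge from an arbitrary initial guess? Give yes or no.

no

A = D + L + U where D = diag(-6, 6.5, -3.9, 6, -5.2, 3.8).
Jacobi T = -D⁻¹(L+U): T[0,5] = -(1.6)/(-6) = +0.2667; T[0,0] = 0.
  T[0,:] = [+0.0000, -0.0667, +0.6333, +0.4500, -0.2000, +0.2667]
  T[1,:] = [-0.4462, +0.0000, +0.4923, +0.0462, -0.1231, -0.5077]
  T[2,:] = [-0.2821, +0.3333, +0.0000, -0.2051, +0.1795, -0.6154]
  T[3,:] = [+0.6167, -0.1167, -0.5333, +0.0000, +0.0500, +0.3000]
  T[4,:] = [+0.0577, +0.1538, +0.2500, +0.6346, +0.0000, +0.5192]
  T[5,:] = [+0.4211, +0.1579, -0.1316, +0.0789, +0.8421, +0.0000]
moduli |λ_i(T)| = 1.1460, 0.8551, 0.3732, 0.3732, 0.3088, 0.3025.
ρ = 1.1460; 1.1460 > 1: divergent.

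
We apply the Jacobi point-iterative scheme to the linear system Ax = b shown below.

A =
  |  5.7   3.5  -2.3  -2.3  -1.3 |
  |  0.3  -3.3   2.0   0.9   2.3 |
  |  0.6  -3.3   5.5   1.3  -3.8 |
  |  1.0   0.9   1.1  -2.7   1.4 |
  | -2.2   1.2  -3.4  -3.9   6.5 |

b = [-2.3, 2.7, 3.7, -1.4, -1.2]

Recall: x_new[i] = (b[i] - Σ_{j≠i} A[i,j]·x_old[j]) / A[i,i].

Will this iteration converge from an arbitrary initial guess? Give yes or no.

Diagonal D = diag(5.7, -3.3, 5.5, -2.7, 6.5); L, U strict lower/upper.
T_J = -D⁻¹(L+U): T[1,4] = -(2.3)/(-3.3) = +0.6970; T[1,1] = 0.
  T[0,:] = [+0.0000, -0.6140, +0.4035, +0.4035, +0.2281]
  T[1,:] = [+0.0909, +0.0000, +0.6061, +0.2727, +0.6970]
  T[2,:] = [-0.1091, +0.6000, +0.0000, -0.2364, +0.6909]
  T[3,:] = [+0.3704, +0.3333, +0.4074, +0.0000, +0.5185]
  T[4,:] = [+0.3385, -0.1846, +0.5231, +0.6000, +0.0000]
|eigenvalues of T|: 1.1622, 0.6923, 0.3549, 0.2757, 0.1607.
ρ(T) = max|λ| = 1.1622; 1.1622 > 1 ⇒ diverges.

no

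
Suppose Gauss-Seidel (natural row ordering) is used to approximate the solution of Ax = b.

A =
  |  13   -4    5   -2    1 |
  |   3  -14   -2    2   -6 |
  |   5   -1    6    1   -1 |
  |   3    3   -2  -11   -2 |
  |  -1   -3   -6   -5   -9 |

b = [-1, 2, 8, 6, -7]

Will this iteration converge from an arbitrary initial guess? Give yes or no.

Diagonal D = diag(13, -14, 6, -11, -9); L, U strict lower/upper.
Gauss-Seidel: T = -(D+L)⁻¹U, row 0 first, T[0,2] = -(5)/(13) = -0.3846; later rows by forward substitution.
  T[0,:] = [+0.0000, +0.3077, -0.3846, +0.1538, -0.0769]
  T[1,:] = [+0.0000, +0.0659, -0.2253, +0.1758, -0.4451]
  T[2,:] = [+0.0000, -0.2454, +0.2830, -0.2656, +0.1566]
  T[3,:] = [+0.0000, +0.1465, -0.2178, +0.1382, -0.3526]
  T[4,:] = [+0.0000, +0.0260, +0.0502, +0.0246, +0.2484]
eigenvalue magnitudes: 0.6271, 0.1432, 0.0615, 0.0268, 0.0000.
ρ(T) = max|λ| = 0.6271; 0.6271 < 1, so it converges for any x₀.

yes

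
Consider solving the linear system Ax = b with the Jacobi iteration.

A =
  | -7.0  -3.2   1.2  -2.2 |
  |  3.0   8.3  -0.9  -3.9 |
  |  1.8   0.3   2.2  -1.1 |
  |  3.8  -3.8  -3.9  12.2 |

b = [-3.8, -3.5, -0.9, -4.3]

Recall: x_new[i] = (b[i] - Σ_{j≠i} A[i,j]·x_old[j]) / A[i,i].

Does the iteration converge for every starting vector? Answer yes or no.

Let D = diag(-7, 8.3, 2.2, 12.2); L, U the strict triangles.
T_J = -D⁻¹(L+U): T[3,1] = -(-3.8)/(12.2) = +0.3115; T[3,3] = 0.
  T[0,:] = [+0.0000  -0.4571  +0.1714  -0.3143]
  T[1,:] = [-0.3614  +0.0000  +0.1084  +0.4699]
  T[2,:] = [-0.8182  -0.1364  +0.0000  +0.5000]
  T[3,:] = [-0.3115  +0.3115  +0.3197  +0.0000]
|eigenvalues of T|: 0.8545, 0.4871, 0.3700, 0.3700.
ρ = 0.8545; 0.8545 < 1, so it converges for any x₀.

yes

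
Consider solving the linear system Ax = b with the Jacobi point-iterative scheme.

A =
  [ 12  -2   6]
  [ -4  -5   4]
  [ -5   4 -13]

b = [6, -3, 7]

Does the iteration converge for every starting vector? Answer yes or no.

yes

Diagonal D = diag(12, -5, -13); L, U strict lower/upper.
Jacobi T = -D⁻¹(L+U): T[2,0] = -(-5)/(-13) = -0.3846; T[2,2] = 0.
  T[0,:] = [+0.0000  +0.1667  -0.5000]
  T[1,:] = [-0.8000  +0.0000  +0.8000]
  T[2,:] = [-0.3846  +0.3077  +0.0000]
|roots of det(T-λI)|: 0.6453, 0.3336, 0.3336.
ρ = 0.6453; 0.6453 < 1, so it converges for any x₀.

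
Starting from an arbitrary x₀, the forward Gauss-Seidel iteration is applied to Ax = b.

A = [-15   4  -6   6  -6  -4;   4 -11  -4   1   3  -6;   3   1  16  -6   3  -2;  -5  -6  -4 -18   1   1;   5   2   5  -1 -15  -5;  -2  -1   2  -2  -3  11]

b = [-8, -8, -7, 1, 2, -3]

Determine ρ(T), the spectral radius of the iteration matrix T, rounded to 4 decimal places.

0.5927

Diagonal D = diag(-15, -11, 16, -18, -15, 11); L, U strict lower/upper.
T_GS = -(D+L)⁻¹U: row 0 first, T[0,2] = -(-6)/(-15) = -0.4000; later rows by forward substitution.
  T[0,:] = [+0.0000, +0.2667, -0.4000, +0.4000, -0.4000, -0.2667]
  T[1,:] = [+0.0000, +0.0970, -0.5091, +0.2364, +0.1273, -0.6424]
  T[2,:] = [+0.0000, -0.0561, +0.1068, +0.2852, -0.1205, +0.2152]
  T[3,:] = [+0.0000, -0.0939, +0.2571, -0.2533, +0.1510, +0.2960]
  T[4,:] = [+0.0000, +0.0894, -0.1827, +0.2768, -0.1666, -0.4559]
  T[5,:] = [+0.0000, +0.0748, -0.1415, +0.0718, -0.0572, -0.2165]
moduli |λ_i(T)| = 0.5927, 0.1707, 0.1512, 0.0895, 0.0895, 0.0000.
ρ = 0.5927; 0.5927 < 1: convergent.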